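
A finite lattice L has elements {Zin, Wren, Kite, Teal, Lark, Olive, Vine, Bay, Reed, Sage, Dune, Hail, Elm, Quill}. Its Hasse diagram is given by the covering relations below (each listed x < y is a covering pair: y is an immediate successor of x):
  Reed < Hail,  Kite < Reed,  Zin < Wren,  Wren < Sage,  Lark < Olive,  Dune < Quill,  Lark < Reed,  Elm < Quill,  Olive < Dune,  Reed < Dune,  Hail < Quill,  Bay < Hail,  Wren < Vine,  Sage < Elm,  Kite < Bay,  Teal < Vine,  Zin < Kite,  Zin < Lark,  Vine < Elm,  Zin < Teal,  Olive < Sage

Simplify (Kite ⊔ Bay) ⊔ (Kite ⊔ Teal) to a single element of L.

Kite ∨ Bay = Bay
Kite ∨ Teal = Quill
Bay ∨ Quill = Quill

Quill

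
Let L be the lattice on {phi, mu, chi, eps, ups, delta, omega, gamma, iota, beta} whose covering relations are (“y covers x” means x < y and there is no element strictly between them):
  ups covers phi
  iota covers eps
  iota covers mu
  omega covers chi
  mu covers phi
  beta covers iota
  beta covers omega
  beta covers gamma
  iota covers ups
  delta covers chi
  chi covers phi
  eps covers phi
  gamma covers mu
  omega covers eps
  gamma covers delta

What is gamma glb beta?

gamma

Common lower bounds of {gamma, beta}: chi, delta, gamma, mu, phi.
The greatest among these is gamma.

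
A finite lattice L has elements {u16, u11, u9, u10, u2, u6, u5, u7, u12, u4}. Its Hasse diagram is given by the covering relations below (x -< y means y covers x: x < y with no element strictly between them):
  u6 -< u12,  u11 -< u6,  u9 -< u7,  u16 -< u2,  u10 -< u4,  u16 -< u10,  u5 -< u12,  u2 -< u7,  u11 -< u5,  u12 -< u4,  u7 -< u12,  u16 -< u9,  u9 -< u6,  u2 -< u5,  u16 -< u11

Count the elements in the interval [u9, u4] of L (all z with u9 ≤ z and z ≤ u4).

5

The interval [u9, u4] = {u12, u4, u6, u7, u9}, which has 5 elements.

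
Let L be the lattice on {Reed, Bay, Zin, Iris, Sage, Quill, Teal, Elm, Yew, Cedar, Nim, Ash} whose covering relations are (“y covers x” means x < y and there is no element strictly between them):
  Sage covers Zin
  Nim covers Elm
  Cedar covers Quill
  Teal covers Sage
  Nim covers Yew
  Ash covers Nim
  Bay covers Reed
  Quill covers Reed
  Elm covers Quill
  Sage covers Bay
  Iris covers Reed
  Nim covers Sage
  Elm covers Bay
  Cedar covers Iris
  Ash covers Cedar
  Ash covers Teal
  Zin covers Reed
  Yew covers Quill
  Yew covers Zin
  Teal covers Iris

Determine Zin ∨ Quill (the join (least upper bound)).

Yew

Common upper bounds of {Zin, Quill}: Ash, Nim, Yew.
The least among these is Yew.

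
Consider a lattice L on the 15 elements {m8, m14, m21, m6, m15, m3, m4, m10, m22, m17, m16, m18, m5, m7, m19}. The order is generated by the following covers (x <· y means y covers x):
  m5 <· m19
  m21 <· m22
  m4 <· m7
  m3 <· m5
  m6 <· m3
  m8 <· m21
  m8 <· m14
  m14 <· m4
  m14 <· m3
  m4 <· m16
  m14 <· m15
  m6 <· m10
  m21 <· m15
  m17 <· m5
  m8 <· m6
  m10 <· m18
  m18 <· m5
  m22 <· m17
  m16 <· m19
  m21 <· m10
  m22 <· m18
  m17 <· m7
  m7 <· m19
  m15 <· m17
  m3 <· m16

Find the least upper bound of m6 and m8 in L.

Common upper bounds of {m6, m8}: m10, m16, m18, m19, m3, m5, m6.
The least among these is m6.

m6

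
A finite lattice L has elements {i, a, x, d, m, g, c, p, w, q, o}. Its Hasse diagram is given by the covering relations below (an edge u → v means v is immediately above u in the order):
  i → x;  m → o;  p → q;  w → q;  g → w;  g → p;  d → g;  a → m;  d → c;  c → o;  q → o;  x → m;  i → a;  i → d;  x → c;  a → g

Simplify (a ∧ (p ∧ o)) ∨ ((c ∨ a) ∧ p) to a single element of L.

p

p ∧ o = p
a ∧ p = a
c ∨ a = o
o ∧ p = p
a ∨ p = p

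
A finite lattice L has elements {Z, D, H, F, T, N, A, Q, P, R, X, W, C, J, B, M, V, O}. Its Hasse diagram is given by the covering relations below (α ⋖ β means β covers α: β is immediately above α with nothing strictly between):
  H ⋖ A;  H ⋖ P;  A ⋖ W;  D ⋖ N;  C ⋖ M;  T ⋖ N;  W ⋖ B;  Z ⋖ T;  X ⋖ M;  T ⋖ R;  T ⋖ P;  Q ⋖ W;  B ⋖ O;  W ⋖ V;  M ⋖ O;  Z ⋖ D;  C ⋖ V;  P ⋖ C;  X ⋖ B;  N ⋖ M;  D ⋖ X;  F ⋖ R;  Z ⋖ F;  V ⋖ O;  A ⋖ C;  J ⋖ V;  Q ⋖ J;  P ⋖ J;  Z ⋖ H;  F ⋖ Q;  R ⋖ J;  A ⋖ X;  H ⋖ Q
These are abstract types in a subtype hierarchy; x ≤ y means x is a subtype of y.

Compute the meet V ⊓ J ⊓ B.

Common lower bounds of {V, J, B}: F, H, Q, Z.
The greatest among these is Q.

Q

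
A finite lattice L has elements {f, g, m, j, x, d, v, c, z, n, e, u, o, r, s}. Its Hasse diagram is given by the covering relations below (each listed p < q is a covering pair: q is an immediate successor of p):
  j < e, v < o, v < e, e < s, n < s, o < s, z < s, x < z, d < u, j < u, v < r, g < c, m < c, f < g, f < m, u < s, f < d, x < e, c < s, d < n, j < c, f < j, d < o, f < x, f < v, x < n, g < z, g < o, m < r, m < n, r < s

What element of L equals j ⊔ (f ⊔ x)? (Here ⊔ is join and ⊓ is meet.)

f ∨ x = x
j ∨ x = e

e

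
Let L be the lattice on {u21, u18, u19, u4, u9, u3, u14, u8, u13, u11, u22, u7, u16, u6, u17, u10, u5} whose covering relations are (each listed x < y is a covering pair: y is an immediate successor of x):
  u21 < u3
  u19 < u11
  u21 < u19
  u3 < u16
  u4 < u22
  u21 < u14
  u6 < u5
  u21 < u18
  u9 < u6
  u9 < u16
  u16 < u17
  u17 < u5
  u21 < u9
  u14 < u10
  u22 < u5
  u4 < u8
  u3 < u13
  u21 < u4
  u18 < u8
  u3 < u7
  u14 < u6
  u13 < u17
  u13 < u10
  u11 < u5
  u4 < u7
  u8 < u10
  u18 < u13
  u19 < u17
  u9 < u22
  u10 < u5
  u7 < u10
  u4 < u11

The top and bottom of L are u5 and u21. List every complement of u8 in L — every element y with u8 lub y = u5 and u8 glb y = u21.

u16, u19, u6, u9

Need y with u8 ∨ y = u5 and u8 ∧ y = u21.
Checking each element gives: u16, u19, u6, u9.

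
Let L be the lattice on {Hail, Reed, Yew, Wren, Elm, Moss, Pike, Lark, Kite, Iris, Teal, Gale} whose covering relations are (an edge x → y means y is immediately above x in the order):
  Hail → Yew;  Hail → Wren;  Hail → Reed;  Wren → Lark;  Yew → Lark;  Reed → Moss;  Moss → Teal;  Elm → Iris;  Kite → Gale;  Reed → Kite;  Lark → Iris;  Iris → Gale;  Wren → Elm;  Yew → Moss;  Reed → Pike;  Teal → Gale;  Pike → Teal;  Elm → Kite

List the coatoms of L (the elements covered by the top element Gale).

The coatoms are exactly the elements covered by Gale: Iris, Kite, Teal.

Iris, Kite, Teal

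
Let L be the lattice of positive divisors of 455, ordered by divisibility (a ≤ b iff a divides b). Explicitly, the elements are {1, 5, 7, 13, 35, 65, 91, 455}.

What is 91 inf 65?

In the divisibility order, the meet is the greatest common divisor: gcd(91, 65) = 13.

13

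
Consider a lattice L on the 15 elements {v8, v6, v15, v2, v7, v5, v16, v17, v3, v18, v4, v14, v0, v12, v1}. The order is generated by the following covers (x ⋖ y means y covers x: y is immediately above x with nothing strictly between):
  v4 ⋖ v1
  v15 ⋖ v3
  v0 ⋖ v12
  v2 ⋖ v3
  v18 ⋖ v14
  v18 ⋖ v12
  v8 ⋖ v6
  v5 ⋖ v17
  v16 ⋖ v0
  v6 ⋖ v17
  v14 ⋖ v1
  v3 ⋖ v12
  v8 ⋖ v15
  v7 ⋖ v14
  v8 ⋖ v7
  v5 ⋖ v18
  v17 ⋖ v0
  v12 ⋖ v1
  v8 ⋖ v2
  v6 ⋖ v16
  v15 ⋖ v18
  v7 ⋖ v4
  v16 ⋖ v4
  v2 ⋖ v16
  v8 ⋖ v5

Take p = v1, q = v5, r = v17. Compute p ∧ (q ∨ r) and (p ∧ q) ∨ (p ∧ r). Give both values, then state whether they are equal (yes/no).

v17; v17; yes

q ∨ r = v17, so p ∧ (q ∨ r) = v1 ∧ v17 = v17.
p ∧ q = v5 and p ∧ r = v17, so (p ∧ q) ∨ (p ∧ r) = v5 ∨ v17 = v17.
Equal: yes.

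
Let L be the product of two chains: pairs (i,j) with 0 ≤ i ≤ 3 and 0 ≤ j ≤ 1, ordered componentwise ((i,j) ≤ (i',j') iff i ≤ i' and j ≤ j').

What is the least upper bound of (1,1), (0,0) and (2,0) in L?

(2,1)

In a product of chains, the join is componentwise max, giving (2,1).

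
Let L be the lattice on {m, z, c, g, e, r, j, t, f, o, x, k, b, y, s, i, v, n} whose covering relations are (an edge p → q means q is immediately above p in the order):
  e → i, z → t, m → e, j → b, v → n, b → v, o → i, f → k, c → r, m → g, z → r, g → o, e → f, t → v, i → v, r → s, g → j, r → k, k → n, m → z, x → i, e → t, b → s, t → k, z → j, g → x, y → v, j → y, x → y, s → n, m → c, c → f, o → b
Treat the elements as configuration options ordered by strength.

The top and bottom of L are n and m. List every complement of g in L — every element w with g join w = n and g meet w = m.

f, k

Need w with g ∨ w = n and g ∧ w = m.
Checking each element gives: f, k.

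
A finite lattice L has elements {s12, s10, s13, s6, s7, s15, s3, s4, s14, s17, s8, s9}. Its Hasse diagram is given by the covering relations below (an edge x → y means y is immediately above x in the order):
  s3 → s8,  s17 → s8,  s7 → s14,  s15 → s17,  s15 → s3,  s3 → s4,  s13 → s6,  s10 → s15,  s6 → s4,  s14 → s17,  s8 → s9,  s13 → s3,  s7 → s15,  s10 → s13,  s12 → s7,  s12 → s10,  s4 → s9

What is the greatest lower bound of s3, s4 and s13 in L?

s13

Common lower bounds of {s3, s4, s13}: s10, s12, s13.
The greatest among these is s13.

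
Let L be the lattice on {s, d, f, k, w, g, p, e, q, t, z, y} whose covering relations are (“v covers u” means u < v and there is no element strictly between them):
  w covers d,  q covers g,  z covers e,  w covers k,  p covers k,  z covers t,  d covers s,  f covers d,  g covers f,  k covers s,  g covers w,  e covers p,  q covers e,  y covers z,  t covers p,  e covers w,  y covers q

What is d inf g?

d

Common lower bounds of {d, g}: d, s.
The greatest among these is d.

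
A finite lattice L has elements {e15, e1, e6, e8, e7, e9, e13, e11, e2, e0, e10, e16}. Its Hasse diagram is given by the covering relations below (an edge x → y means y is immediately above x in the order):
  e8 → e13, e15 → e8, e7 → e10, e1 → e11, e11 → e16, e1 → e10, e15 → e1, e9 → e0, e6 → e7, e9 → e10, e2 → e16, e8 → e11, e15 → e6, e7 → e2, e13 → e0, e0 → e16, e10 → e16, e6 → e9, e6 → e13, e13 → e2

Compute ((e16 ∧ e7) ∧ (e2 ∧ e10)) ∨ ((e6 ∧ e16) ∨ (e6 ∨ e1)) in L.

e16 ∧ e7 = e7
e2 ∧ e10 = e7
e7 ∧ e7 = e7
e6 ∧ e16 = e6
e6 ∨ e1 = e10
e6 ∨ e10 = e10
e7 ∨ e10 = e10

e10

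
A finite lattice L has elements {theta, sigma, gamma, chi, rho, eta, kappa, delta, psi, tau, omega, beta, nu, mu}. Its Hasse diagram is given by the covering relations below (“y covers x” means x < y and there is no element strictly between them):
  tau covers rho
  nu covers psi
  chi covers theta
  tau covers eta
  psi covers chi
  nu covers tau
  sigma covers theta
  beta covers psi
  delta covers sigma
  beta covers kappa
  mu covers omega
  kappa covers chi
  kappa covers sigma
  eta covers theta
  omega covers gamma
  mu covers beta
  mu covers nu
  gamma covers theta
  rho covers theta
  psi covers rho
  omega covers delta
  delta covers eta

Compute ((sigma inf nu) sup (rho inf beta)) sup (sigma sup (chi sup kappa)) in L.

beta

sigma ∧ nu = theta
rho ∧ beta = rho
theta ∨ rho = rho
chi ∨ kappa = kappa
sigma ∨ kappa = kappa
rho ∨ kappa = beta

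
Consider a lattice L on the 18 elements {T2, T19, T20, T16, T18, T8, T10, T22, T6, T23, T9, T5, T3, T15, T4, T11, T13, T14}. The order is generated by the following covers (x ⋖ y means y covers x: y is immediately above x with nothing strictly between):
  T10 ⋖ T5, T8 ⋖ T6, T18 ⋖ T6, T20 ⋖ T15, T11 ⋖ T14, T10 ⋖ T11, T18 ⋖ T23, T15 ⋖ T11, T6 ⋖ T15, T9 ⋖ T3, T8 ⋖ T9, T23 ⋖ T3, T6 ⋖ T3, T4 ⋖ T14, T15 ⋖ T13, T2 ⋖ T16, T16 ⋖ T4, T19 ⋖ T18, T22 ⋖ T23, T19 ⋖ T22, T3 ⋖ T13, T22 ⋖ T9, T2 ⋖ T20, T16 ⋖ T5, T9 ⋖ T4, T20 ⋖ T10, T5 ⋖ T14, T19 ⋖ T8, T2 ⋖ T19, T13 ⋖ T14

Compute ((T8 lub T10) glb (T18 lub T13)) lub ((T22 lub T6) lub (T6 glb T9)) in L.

T8 ∨ T10 = T11
T18 ∨ T13 = T13
T11 ∧ T13 = T15
T22 ∨ T6 = T3
T6 ∧ T9 = T8
T3 ∨ T8 = T3
T15 ∨ T3 = T13

T13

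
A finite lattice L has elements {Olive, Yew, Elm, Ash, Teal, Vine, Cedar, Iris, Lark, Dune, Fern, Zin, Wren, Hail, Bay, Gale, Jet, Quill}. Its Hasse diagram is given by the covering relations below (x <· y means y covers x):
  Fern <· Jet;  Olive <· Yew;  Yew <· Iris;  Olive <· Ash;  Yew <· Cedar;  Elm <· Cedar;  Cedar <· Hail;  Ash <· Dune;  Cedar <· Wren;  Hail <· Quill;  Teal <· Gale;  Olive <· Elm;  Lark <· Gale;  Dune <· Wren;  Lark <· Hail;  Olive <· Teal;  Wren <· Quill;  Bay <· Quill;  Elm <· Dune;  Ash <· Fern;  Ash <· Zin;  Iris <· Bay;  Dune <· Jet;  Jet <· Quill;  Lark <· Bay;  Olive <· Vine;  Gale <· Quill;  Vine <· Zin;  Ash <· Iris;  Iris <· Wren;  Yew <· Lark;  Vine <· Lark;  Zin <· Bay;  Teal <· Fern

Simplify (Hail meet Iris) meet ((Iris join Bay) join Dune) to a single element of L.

Hail ∧ Iris = Yew
Iris ∨ Bay = Bay
Bay ∨ Dune = Quill
Yew ∧ Quill = Yew

Yew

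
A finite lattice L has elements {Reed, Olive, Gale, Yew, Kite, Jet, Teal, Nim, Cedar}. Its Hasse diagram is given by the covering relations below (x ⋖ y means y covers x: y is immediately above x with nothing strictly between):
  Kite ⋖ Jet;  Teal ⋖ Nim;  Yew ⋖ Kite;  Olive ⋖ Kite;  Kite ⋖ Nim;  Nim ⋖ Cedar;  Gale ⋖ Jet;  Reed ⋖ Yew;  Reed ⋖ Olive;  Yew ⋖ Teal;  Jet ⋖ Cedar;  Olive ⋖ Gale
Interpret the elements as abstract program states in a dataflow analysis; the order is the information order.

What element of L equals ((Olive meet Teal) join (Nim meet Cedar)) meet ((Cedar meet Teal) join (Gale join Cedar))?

Olive ∧ Teal = Reed
Nim ∧ Cedar = Nim
Reed ∨ Nim = Nim
Cedar ∧ Teal = Teal
Gale ∨ Cedar = Cedar
Teal ∨ Cedar = Cedar
Nim ∧ Cedar = Nim

Nim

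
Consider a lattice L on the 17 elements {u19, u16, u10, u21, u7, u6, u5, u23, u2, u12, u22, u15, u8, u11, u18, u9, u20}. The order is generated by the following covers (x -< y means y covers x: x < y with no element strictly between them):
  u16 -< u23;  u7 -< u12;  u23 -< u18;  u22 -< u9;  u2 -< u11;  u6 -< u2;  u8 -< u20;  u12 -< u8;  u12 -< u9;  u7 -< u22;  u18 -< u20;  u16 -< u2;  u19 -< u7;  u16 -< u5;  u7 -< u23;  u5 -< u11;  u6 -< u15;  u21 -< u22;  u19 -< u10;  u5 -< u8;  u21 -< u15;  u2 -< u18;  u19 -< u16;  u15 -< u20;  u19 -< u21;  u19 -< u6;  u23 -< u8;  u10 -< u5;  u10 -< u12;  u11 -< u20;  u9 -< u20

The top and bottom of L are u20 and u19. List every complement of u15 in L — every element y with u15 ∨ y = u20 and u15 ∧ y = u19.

Need y with u15 ∨ y = u20 and u15 ∧ y = u19.
Checking each element gives: u10, u12, u16, u23, u5, u7, u8.

u10, u12, u16, u23, u5, u7, u8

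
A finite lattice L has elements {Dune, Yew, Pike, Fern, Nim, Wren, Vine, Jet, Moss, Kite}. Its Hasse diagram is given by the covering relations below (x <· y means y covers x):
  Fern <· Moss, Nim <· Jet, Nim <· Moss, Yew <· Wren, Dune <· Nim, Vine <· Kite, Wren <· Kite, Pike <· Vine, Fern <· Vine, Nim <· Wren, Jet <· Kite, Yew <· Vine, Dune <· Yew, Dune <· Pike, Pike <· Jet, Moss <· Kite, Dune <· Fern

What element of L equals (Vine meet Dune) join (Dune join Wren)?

Vine ∧ Dune = Dune
Dune ∨ Wren = Wren
Dune ∨ Wren = Wren

Wren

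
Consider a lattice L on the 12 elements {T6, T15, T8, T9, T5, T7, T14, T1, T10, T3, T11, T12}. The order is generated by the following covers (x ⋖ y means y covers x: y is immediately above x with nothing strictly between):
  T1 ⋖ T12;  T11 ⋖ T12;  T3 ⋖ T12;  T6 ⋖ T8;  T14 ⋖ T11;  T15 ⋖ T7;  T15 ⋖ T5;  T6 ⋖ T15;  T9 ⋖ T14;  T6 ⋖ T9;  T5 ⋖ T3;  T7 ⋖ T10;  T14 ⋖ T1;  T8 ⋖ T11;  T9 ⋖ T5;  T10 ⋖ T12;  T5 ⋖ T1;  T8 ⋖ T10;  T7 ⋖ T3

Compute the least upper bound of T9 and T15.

T5

Common upper bounds of {T9, T15}: T1, T12, T3, T5.
The least among these is T5.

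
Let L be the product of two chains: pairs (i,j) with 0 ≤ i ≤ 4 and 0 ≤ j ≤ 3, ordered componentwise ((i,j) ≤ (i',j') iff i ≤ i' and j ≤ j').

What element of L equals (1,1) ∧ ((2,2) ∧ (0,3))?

(2,2) ∧ (0,3) = (0,2)
(1,1) ∧ (0,2) = (0,1)

(0,1)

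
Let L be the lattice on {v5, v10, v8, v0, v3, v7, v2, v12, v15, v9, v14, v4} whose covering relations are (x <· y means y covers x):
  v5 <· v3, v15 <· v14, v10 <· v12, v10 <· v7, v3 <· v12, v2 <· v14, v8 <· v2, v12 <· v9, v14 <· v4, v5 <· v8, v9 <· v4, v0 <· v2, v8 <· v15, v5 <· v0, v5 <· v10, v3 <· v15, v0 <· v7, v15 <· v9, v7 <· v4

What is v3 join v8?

Common upper bounds of {v3, v8}: v14, v15, v4, v9.
The least among these is v15.

v15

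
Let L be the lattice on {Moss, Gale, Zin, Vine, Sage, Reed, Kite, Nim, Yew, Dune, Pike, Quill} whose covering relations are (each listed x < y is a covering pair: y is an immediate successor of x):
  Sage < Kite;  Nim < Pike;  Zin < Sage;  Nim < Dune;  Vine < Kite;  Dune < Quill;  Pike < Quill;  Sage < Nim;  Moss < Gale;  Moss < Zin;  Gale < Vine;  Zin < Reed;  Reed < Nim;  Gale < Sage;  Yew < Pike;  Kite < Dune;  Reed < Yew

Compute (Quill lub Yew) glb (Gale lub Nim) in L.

Nim

Quill ∨ Yew = Quill
Gale ∨ Nim = Nim
Quill ∧ Nim = Nim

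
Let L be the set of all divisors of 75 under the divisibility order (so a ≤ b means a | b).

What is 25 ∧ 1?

Common lower bounds of {25, 1}: 1.
The greatest among these is 1.

1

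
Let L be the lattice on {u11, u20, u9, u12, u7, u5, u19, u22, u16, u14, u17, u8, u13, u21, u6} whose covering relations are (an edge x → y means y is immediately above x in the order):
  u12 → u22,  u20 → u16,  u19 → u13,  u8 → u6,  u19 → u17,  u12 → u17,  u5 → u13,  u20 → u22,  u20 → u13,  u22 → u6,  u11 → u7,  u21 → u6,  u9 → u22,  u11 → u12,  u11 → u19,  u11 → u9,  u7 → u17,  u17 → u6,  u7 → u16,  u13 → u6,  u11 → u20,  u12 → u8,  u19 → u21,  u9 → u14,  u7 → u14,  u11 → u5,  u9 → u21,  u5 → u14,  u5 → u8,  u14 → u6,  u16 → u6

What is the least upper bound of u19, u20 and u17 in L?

Common upper bounds of {u19, u20, u17}: u6.
The least among these is u6.

u6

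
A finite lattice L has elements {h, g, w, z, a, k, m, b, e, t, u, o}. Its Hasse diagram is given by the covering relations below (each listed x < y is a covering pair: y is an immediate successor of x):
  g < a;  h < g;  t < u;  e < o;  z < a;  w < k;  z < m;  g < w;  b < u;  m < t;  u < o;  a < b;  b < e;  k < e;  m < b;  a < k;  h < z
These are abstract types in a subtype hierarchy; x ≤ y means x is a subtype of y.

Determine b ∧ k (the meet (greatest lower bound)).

Common lower bounds of {b, k}: a, g, h, z.
The greatest among these is a.

a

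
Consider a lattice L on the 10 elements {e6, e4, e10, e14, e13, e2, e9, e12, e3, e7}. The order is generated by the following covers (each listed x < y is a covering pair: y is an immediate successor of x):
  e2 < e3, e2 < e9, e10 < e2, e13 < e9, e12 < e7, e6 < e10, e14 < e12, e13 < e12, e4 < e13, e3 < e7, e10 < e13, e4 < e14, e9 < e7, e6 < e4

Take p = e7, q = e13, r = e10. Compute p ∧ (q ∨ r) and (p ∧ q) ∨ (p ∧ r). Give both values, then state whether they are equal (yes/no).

e13; e13; yes

q ∨ r = e13, so p ∧ (q ∨ r) = e7 ∧ e13 = e13.
p ∧ q = e13 and p ∧ r = e10, so (p ∧ q) ∨ (p ∧ r) = e13 ∨ e10 = e13.
Equal: yes.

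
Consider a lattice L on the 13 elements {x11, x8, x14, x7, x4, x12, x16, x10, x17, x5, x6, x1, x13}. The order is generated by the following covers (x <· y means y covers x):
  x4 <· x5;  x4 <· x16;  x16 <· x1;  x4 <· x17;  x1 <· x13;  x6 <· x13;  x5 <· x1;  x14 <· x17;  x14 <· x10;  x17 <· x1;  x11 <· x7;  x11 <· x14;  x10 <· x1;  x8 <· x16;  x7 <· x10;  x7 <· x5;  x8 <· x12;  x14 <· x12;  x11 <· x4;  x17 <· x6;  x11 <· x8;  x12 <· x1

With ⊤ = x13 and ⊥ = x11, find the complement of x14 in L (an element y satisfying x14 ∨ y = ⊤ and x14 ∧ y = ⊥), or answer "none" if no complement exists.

none

For every candidate y, either x14 ∨ y ≠ x13 or x14 ∧ y ≠ x11; no complement exists.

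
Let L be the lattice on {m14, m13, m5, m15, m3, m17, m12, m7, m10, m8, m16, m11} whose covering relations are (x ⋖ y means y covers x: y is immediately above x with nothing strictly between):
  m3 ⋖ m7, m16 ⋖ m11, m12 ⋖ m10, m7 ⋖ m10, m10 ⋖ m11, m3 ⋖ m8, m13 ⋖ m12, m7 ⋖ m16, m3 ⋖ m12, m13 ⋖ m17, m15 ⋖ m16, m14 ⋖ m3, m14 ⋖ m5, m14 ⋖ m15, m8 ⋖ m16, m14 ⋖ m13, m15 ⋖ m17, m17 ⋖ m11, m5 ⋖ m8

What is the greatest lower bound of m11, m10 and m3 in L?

Common lower bounds of {m11, m10, m3}: m14, m3.
The greatest among these is m3.

m3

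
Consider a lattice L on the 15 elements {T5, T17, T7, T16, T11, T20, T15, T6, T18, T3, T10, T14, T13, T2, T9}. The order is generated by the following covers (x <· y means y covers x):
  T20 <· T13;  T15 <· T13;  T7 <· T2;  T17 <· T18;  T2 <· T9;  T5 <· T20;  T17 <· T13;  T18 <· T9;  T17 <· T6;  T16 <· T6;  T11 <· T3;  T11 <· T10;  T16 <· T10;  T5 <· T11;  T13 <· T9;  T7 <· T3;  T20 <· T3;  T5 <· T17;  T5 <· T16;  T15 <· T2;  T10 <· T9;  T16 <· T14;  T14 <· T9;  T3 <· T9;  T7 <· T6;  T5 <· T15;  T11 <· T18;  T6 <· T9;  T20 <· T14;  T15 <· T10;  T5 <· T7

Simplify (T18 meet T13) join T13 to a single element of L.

T13

T18 ∧ T13 = T17
T17 ∨ T13 = T13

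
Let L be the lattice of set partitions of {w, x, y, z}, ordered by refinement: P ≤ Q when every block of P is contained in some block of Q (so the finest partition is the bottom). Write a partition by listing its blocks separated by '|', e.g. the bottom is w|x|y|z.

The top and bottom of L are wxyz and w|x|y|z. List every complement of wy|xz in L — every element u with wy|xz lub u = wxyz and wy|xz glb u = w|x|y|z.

Need u with wy|xz ∨ u = wxyz and wy|xz ∧ u = w|x|y|z.
Checking each element gives: wx|yz, wx|y|z, wz|xy, wz|x|y, w|xy|z, w|x|yz.

wx|yz, wx|y|z, wz|xy, wz|x|y, w|xy|z, w|x|yz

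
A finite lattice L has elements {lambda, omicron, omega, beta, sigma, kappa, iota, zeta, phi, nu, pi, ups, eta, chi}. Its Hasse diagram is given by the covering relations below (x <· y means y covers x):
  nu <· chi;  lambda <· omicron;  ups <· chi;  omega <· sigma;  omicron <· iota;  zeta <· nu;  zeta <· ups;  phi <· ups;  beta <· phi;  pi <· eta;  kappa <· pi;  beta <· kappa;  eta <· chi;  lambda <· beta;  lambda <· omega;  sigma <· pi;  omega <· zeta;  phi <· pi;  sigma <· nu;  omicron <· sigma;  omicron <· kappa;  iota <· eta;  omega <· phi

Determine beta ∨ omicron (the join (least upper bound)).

Common upper bounds of {beta, omicron}: chi, eta, kappa, pi.
The least among these is kappa.

kappa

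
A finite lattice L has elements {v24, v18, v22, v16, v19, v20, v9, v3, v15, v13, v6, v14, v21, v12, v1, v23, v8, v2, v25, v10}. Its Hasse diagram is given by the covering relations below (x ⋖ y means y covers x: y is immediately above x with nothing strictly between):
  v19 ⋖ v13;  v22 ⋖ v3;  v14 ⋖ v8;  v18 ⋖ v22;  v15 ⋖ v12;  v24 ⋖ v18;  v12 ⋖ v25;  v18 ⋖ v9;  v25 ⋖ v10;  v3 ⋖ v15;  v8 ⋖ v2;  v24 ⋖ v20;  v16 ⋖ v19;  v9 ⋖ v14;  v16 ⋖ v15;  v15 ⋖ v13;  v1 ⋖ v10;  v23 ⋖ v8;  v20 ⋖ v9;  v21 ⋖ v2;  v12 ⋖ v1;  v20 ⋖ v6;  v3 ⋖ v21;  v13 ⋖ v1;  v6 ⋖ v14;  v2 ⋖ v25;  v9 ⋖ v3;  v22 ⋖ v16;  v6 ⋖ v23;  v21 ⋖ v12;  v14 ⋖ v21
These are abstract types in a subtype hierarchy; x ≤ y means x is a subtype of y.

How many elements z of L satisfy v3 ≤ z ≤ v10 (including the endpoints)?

The interval [v3, v10] = {v1, v10, v12, v13, v15, v2, v21, v25, v3}, which has 9 elements.

9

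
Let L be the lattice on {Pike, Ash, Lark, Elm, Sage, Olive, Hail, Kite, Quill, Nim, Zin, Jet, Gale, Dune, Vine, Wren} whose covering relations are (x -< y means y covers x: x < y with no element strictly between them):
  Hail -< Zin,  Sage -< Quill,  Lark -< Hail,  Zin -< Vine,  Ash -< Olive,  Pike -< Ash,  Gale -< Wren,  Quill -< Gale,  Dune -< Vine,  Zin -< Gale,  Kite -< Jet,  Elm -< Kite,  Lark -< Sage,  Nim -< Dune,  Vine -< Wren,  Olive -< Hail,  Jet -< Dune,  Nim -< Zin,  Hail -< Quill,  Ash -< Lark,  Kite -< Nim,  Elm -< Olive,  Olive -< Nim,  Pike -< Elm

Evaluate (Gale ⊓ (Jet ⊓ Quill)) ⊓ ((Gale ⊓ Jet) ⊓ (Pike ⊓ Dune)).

Jet ∧ Quill = Elm
Gale ∧ Elm = Elm
Gale ∧ Jet = Kite
Pike ∧ Dune = Pike
Kite ∧ Pike = Pike
Elm ∧ Pike = Pike

Pike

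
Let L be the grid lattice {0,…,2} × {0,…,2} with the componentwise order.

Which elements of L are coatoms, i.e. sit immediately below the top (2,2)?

(1,2), (2,1)

The coatoms are exactly the elements covered by (2,2): (1,2), (2,1).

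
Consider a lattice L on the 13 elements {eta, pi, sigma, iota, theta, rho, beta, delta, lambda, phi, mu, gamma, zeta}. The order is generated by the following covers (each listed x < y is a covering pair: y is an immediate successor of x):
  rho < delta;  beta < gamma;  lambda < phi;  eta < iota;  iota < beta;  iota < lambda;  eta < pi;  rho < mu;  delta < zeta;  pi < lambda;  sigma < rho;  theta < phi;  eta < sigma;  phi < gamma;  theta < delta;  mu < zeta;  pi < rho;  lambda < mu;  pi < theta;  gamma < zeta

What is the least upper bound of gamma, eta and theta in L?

Common upper bounds of {gamma, eta, theta}: gamma, zeta.
The least among these is gamma.

gamma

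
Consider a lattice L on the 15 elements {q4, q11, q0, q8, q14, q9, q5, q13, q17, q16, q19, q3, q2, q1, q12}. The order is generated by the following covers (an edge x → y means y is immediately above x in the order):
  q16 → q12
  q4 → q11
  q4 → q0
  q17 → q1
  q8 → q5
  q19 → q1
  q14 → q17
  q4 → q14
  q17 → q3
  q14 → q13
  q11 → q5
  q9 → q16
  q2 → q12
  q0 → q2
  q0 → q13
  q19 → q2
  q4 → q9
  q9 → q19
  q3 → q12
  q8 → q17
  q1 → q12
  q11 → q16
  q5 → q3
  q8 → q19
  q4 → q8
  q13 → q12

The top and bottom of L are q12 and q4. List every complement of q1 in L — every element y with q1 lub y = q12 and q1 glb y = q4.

Need y with q1 ∨ y = q12 and q1 ∧ y = q4.
Checking each element gives: q0, q11.

q0, q11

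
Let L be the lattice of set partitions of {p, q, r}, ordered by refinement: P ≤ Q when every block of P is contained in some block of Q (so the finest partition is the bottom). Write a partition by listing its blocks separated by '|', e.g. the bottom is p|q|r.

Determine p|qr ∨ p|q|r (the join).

The join of p|qr and p|q|r merges any blocks that overlap across the partitions, giving p|qr.

p|qr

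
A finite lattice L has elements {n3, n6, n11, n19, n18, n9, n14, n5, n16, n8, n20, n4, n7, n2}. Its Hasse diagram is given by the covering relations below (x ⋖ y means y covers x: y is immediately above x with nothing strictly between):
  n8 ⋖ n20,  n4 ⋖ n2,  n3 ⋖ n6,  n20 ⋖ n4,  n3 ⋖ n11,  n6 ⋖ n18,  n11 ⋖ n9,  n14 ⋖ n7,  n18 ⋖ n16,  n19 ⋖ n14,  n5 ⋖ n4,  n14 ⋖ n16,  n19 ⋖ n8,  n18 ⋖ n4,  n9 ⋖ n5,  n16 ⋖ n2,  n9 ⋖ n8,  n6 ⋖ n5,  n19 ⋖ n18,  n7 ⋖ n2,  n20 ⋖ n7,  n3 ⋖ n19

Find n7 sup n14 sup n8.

n7

Common upper bounds of {n7, n14, n8}: n2, n7.
The least among these is n7.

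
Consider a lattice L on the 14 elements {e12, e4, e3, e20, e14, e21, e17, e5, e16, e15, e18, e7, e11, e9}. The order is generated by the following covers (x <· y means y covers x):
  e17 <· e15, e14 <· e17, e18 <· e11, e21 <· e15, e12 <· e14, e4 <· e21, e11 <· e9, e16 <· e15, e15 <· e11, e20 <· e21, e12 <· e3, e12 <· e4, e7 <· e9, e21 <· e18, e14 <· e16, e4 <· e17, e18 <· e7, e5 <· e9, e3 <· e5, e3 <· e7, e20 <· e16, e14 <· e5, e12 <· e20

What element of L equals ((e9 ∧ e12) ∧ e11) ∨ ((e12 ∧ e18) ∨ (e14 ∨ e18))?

e11

e9 ∧ e12 = e12
e12 ∧ e11 = e12
e12 ∧ e18 = e12
e14 ∨ e18 = e11
e12 ∨ e11 = e11
e12 ∨ e11 = e11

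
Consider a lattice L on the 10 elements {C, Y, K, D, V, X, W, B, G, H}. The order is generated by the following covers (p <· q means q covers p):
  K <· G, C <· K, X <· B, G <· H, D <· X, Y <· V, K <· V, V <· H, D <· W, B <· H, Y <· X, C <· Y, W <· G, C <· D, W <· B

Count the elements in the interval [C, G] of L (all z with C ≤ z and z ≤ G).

The interval [C, G] = {C, D, G, K, W}, which has 5 elements.

5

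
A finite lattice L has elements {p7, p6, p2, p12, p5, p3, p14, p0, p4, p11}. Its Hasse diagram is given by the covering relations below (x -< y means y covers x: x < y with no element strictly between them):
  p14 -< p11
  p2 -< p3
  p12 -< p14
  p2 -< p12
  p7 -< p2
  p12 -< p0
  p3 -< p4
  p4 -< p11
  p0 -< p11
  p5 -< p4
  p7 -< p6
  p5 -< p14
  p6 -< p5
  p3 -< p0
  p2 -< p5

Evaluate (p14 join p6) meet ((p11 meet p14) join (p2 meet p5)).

p14

p14 ∨ p6 = p14
p11 ∧ p14 = p14
p2 ∧ p5 = p2
p14 ∨ p2 = p14
p14 ∧ p14 = p14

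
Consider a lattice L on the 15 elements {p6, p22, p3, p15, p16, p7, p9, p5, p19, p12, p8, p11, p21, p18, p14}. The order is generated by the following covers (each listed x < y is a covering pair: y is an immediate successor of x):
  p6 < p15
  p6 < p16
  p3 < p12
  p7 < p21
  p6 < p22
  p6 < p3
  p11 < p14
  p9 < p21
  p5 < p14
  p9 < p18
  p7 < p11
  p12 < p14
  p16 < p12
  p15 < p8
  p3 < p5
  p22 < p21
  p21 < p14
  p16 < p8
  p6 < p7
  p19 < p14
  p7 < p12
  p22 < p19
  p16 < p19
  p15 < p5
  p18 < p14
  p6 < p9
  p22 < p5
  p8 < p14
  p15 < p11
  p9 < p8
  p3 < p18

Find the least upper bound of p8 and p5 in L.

Common upper bounds of {p8, p5}: p14.
The least among these is p14.

p14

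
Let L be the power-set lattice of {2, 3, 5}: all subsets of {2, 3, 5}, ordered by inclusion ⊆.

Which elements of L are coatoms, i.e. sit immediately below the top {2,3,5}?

{2,3}, {2,5}, {3,5}

The coatoms are exactly the elements covered by {2,3,5}: {2,3}, {2,5}, {3,5}.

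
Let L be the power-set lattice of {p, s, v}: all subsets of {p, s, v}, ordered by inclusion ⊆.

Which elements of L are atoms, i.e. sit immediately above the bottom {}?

{p}, {s}, {v}

The atoms are exactly the elements that cover {}: {p}, {s}, {v}.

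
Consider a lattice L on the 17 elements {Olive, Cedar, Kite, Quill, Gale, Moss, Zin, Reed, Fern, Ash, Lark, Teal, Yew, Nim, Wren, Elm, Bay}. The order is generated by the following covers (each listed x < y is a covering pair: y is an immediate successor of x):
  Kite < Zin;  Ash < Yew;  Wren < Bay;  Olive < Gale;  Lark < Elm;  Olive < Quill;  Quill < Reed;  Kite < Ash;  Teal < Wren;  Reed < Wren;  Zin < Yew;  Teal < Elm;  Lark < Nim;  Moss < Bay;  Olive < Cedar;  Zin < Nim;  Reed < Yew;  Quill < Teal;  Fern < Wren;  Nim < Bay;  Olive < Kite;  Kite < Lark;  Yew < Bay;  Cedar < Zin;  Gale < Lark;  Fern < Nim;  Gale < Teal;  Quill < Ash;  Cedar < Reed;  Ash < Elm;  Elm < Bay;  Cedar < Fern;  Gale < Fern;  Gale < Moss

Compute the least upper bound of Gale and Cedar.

Fern

Common upper bounds of {Gale, Cedar}: Bay, Fern, Nim, Wren.
The least among these is Fern.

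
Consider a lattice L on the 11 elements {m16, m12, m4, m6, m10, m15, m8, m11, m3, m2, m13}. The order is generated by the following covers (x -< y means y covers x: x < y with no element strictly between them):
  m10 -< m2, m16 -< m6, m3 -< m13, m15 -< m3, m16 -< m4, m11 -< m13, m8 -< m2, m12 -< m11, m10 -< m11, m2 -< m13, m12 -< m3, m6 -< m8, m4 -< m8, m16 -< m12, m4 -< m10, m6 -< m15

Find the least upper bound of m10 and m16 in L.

Common upper bounds of {m10, m16}: m10, m11, m13, m2.
The least among these is m10.

m10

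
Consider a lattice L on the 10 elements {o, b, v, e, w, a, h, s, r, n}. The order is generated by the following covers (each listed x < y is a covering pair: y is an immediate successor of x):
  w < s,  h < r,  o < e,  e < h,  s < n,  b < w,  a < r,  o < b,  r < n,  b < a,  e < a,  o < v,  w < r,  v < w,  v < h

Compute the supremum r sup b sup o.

r

Common upper bounds of {r, b, o}: n, r.
The least among these is r.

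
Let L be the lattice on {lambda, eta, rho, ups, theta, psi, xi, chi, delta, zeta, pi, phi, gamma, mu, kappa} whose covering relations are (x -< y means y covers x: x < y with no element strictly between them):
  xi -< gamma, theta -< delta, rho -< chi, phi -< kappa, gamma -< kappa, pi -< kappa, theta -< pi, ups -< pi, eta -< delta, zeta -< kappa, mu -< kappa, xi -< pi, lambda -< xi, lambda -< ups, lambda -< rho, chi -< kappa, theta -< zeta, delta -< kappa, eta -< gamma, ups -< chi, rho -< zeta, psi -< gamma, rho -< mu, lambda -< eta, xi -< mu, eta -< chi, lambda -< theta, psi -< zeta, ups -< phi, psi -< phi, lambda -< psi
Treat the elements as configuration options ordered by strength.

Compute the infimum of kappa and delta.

delta

Common lower bounds of {kappa, delta}: delta, eta, lambda, theta.
The greatest among these is delta.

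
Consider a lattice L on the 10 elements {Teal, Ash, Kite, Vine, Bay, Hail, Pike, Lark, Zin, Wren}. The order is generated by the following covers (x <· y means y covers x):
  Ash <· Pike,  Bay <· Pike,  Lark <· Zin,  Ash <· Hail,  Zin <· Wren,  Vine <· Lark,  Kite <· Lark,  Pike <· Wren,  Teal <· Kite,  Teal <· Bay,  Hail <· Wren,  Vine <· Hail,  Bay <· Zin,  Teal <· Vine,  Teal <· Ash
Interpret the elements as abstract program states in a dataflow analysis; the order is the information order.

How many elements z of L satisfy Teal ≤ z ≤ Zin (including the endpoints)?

6

The interval [Teal, Zin] = {Bay, Kite, Lark, Teal, Vine, Zin}, which has 6 elements.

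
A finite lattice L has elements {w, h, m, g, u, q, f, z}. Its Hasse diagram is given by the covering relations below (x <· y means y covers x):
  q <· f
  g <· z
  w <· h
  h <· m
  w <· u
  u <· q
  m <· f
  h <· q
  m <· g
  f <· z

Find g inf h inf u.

Common lower bounds of {g, h, u}: w.
The greatest among these is w.

w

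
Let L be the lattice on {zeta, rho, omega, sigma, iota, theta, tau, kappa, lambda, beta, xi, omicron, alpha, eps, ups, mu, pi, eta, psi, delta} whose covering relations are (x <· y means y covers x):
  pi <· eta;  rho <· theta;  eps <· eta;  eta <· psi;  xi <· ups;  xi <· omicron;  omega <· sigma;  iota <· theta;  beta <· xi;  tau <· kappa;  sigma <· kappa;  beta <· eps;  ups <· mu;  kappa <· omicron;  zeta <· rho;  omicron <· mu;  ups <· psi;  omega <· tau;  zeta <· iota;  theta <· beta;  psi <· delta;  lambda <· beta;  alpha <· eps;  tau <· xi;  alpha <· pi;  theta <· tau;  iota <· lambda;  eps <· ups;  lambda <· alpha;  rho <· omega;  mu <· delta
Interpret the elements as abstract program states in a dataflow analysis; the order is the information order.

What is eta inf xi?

beta

Common lower bounds of {eta, xi}: beta, iota, lambda, rho, theta, zeta.
The greatest among these is beta.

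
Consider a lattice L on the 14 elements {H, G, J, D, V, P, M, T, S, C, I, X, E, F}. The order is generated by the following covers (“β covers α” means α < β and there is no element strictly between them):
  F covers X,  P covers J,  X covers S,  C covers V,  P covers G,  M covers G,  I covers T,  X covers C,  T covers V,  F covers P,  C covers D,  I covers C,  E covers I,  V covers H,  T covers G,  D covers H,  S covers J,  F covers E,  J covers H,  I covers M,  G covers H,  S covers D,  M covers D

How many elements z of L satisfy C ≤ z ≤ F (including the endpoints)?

5

The interval [C, F] = {C, E, F, I, X}, which has 5 elements.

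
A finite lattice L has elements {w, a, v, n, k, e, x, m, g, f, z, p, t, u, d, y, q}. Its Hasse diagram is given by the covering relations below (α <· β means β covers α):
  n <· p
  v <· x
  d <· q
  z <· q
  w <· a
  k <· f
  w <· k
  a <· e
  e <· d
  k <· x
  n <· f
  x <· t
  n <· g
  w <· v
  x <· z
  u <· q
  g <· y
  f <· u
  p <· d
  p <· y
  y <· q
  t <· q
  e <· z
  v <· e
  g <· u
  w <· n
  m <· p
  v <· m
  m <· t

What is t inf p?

m

Common lower bounds of {t, p}: m, v, w.
The greatest among these is m.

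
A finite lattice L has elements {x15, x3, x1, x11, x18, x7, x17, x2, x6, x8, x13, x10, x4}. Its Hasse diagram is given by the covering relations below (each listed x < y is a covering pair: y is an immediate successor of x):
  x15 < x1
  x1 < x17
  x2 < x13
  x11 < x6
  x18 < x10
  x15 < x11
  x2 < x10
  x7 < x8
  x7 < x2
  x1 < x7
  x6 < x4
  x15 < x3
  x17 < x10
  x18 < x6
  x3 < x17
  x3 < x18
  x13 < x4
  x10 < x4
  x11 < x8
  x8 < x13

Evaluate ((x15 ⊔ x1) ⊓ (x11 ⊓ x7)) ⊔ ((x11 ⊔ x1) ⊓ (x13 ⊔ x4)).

x8

x15 ∨ x1 = x1
x11 ∧ x7 = x15
x1 ∧ x15 = x15
x11 ∨ x1 = x8
x13 ∨ x4 = x4
x8 ∧ x4 = x8
x15 ∨ x8 = x8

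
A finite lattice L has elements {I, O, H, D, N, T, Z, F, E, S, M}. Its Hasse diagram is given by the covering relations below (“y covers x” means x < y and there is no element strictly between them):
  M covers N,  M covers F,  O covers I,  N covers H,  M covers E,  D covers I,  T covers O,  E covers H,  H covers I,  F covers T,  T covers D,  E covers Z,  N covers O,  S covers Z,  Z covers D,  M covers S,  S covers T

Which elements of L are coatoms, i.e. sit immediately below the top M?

The coatoms are exactly the elements covered by M: E, F, N, S.

E, F, N, S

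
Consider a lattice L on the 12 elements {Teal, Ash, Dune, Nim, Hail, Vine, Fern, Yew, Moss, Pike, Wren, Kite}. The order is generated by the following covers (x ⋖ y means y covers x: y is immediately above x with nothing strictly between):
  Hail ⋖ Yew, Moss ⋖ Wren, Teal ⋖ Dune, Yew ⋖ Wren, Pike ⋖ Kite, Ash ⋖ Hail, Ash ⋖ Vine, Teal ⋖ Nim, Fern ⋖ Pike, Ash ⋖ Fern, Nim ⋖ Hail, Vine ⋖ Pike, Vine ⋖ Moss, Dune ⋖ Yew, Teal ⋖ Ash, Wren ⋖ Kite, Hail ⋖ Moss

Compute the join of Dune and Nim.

Common upper bounds of {Dune, Nim}: Kite, Wren, Yew.
The least among these is Yew.

Yew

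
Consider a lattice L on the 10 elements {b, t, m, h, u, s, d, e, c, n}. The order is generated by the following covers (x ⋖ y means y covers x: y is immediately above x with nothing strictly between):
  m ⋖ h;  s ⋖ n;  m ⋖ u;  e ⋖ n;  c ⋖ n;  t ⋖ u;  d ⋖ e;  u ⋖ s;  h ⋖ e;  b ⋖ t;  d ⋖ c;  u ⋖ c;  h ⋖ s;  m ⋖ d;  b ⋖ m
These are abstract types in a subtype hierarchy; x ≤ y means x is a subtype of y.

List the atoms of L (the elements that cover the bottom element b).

m, t

The atoms are exactly the elements that cover b: m, t.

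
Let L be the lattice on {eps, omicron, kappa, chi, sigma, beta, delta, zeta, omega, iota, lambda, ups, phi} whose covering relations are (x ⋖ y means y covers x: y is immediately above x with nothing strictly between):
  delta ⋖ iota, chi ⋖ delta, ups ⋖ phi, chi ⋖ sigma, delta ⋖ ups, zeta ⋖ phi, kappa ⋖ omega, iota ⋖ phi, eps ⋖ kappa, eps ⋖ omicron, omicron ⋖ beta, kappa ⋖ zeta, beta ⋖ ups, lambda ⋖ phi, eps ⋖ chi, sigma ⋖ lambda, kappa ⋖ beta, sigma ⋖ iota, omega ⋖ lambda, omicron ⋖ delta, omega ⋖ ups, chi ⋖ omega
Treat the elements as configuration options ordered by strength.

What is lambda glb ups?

Common lower bounds of {lambda, ups}: chi, eps, kappa, omega.
The greatest among these is omega.

omega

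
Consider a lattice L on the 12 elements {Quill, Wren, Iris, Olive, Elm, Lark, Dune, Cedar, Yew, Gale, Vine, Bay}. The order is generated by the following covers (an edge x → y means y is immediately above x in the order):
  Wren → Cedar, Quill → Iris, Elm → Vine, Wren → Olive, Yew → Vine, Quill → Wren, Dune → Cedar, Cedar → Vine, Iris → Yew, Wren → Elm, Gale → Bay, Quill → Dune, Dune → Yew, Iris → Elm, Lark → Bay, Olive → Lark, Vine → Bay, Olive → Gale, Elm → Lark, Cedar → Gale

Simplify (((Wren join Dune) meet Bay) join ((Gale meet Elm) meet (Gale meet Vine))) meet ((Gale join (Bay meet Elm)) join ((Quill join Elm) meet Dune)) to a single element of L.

Wren ∨ Dune = Cedar
Cedar ∧ Bay = Cedar
Gale ∧ Elm = Wren
Gale ∧ Vine = Cedar
Wren ∧ Cedar = Wren
Cedar ∨ Wren = Cedar
Bay ∧ Elm = Elm
Gale ∨ Elm = Bay
Quill ∨ Elm = Elm
Elm ∧ Dune = Quill
Bay ∨ Quill = Bay
Cedar ∧ Bay = Cedar

Cedar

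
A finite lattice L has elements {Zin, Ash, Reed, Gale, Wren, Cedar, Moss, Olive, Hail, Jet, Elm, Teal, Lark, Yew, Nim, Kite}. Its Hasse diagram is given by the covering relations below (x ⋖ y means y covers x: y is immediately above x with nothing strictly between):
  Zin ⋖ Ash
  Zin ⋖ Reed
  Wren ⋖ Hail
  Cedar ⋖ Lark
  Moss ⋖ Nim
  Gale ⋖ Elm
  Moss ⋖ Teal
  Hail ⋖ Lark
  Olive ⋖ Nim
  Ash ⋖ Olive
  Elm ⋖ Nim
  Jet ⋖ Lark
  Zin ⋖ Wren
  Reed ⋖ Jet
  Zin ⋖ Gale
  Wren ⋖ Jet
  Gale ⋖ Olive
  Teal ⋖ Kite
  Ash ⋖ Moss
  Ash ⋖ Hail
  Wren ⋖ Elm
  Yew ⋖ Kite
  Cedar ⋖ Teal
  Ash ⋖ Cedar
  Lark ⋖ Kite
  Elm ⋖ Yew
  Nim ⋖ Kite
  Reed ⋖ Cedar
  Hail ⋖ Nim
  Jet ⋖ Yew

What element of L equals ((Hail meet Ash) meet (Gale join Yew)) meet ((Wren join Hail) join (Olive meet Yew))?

Hail ∧ Ash = Ash
Gale ∨ Yew = Yew
Ash ∧ Yew = Zin
Wren ∨ Hail = Hail
Olive ∧ Yew = Gale
Hail ∨ Gale = Nim
Zin ∧ Nim = Zin

Zin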